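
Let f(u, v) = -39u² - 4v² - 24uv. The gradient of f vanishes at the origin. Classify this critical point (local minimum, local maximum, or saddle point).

The Hessian at the origin is H = [[-78, -24], [-24, -8]].
det H = -78·-8 − (-24)² = 48 > 0 and H[1,1] = -78 < 0, so H is negative definite.
Therefore the origin is a local maximum.

local maximum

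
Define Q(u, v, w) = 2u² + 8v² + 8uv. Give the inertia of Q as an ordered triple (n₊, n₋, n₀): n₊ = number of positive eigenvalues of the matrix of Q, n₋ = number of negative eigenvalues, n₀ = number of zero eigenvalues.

(1, 0, 2)

Write A = [[2, 4, 0], [4, 8, 0], [0, 0, 0]].
Congruent diagonalization of A (simultaneous row and column reduction) yields pivots 2, 0, 0.
Counting signs: 1 positive, 2 zero.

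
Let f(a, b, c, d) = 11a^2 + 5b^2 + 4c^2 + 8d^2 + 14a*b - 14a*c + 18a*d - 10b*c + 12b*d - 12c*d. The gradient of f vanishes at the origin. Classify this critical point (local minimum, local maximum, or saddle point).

saddle point

The Hessian at the origin is H = [[22, 14, -14, 18], [14, 10, -10, 12], [-14, -10, 8, -12], [18, 12, -12, 16]].
Row-reducing H symmetrically gives the diagonal entries 22, 12/11, -2, 1.
That gives 3 positive, 1 negative pivots.
H is indefinite, so the origin is a saddle point.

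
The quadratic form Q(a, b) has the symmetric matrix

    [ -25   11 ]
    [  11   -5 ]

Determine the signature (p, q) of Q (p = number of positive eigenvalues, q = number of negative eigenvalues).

(0, 2)

Symmetric row and column elimination reduces A to a congruent diagonal form with pivots -25, -4/25.
So there are 2 negative pivots.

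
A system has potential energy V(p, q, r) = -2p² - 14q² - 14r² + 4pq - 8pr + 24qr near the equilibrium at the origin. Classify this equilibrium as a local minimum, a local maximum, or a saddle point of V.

The Hessian at the origin is H = [[-4, 4, -8], [4, -28, 24], [-8, 24, -28]].
Congruent diagonalization of H (simultaneous row and column reduction) yields pivots -4, -24, -4/3.
That gives 3 negative pivots.
H is negative definite, so the origin is a strict local maximum.

local maximum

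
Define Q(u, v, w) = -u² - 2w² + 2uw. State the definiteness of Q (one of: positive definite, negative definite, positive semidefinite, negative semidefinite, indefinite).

negative semidefinite

The symmetric matrix is A = [[-1, 0, 1], [0, 0, 0], [1, 0, -2]].
Row-reducing A symmetrically gives the diagonal entries -1, 0, -1.
Counting signs: 2 negative, 1 zero.
Hence Q is negative semidefinite.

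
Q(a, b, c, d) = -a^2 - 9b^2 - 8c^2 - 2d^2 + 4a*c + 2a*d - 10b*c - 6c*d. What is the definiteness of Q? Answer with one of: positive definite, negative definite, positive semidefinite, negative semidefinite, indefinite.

The symmetric matrix of Q is A = [[-1, 0, 2, 1], [0, -9, -5, 0], [2, -5, -8, -3], [1, 0, -3, -2]].
Leading principal minors: Δ_1 = -1, Δ_2 = 9, Δ_3 = -11, Δ_4 = 2.
The signs alternate starting with Δ_1 < 0, so by Sylvester's criterion Q is negative definite.

negative definite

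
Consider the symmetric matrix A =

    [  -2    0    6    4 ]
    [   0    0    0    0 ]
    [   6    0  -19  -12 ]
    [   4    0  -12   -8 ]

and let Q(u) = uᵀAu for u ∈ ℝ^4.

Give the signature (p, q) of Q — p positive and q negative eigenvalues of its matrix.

Applying the same elementary operations to the rows and columns of A produces a congruent diagonal matrix with entries -2, 0, -1, 0.
Counting signs: 2 negative, 2 zero.

(0, 2)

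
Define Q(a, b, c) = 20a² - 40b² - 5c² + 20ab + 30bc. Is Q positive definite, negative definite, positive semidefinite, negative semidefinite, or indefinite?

indefinite

The symmetric matrix is A = [[20, 10, 0], [10, -40, 15], [0, 15, -5]].
Applying the same elementary operations to the rows and columns of A produces a congruent diagonal matrix with entries 20, -45, 0.
That gives 1 positive, 1 negative, 1 zero pivots.
Hence Q is indefinite.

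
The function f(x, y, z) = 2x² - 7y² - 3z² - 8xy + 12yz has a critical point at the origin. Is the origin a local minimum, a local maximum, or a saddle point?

The Hessian at the origin is H = [[4, -8, 0], [-8, -14, 12], [0, 12, -6]].
Row-reducing H symmetrically gives the diagonal entries 4, -30, -6/5.
That gives 1 positive, 2 negative pivots.
H is indefinite, so the origin is a saddle point.

saddle point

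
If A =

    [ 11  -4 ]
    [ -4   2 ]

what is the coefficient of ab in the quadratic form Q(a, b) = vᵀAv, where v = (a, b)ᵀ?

The coefficient of ab is A[1,2] + A[2,1] = 2·(-4) = -8.

-8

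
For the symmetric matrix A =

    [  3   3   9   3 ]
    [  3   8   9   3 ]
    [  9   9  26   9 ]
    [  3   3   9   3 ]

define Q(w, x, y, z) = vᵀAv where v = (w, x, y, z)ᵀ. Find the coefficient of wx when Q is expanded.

6

The coefficient of wx is A[1,2] + A[2,1] = 2·3 = 6.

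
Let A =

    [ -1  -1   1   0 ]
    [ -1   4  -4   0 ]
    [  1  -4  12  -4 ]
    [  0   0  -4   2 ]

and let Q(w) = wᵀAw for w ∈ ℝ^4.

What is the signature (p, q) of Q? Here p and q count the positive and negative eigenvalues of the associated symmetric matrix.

(2, 1)

Applying the same elementary operations to the rows and columns of A produces a congruent diagonal matrix with entries -1, 5, 8, 0.
Counting signs: 2 positive, 1 negative, 1 zero.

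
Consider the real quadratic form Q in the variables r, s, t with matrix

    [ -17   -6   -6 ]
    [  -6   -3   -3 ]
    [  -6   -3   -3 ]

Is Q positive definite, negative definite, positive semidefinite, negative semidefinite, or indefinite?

Applying the same elementary operations to the rows and columns of A produces a congruent diagonal matrix with entries -17, -15/17, 0.
So there are 2 negative, 1 zero pivots.
Hence Q is negative semidefinite.

negative semidefinite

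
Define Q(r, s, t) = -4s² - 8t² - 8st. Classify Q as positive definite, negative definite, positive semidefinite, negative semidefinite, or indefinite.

The associated matrix is A = [[0, 0, 0], [0, -4, -4], [0, -4, -8]].
Applying the same elementary operations to the rows and columns of A produces a congruent diagonal matrix with entries 0, -4, -4.
Counting signs: 2 negative, 1 zero.
Hence Q is negative semidefinite.

negative semidefinite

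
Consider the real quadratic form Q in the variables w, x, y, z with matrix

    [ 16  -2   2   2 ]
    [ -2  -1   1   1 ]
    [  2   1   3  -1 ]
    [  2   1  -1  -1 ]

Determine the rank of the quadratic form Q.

3

Congruent diagonalization of A (simultaneous row and column reduction) yields pivots 16, -5/4, 4, 0.
So there are 2 positive, 1 negative, 1 zero pivots.
The rank is the number of nonzero pivots: 3.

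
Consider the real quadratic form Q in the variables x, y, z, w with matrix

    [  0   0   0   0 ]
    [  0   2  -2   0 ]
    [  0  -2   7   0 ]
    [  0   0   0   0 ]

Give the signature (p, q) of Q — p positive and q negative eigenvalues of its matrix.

Symmetric row and column elimination reduces A to a congruent diagonal form with pivots 0, 2, 5, 0.
Counting signs: 2 positive, 2 zero.

(2, 0)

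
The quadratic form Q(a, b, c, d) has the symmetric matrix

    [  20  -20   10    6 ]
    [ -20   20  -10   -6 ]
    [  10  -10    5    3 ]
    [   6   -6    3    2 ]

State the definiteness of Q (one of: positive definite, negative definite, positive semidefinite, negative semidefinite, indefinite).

Applying the same elementary operations to the rows and columns of A produces a congruent diagonal matrix with entries 20, 0, 0, 1/5.
So there are 2 positive, 2 zero pivots.
Hence Q is positive semidefinite.

positive semidefinite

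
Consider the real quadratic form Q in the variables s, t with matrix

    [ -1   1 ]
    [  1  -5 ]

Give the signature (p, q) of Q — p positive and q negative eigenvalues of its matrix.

(0, 2)

An LDLᵀ factorisation of A has diagonal entries -1, -4.
That gives 2 negative pivots.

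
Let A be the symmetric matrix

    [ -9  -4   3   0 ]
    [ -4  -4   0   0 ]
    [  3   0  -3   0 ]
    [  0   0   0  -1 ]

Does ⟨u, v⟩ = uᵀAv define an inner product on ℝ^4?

Leading principal minors: Δ_1 = -9, Δ_2 = 20, Δ_3 = -24, Δ_4 = 24.
The signs alternate starting with Δ_1 < 0, so by Sylvester's criterion Q is negative definite.
⟨·,·⟩ is an inner product exactly when A is positive definite.

no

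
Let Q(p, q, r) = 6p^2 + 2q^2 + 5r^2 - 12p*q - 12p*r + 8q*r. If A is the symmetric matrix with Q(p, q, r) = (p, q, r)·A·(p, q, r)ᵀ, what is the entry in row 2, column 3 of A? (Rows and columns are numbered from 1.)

The coefficient of q·r in Q is 8. For a symmetric A this equals A[2,3] + A[3,2] = 2·A[2,3].
So A[2,3] = 8/2 = 4.

4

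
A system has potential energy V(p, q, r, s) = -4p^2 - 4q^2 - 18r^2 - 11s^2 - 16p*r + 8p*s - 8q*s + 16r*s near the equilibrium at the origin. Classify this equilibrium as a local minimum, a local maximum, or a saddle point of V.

local maximum

The Hessian at the origin is H = [[-8, 0, -16, 8], [0, -8, 0, -8], [-16, 0, -36, 16], [8, -8, 16, -22]].
Row-reducing H symmetrically gives the diagonal entries -8, -8, -4, -6.
Counting signs: 4 negative.
H is negative definite, so the origin is a strict local maximum.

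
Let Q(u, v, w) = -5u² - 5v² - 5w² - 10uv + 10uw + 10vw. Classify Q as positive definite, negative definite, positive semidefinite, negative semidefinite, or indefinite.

negative semidefinite

The associated matrix is A = [[-5, -5, 5], [-5, -5, 5], [5, 5, -5]].
Applying the same elementary operations to the rows and columns of A produces a congruent diagonal matrix with entries -5, 0, 0.
That gives 1 negative, 2 zero pivots.
Hence Q is negative semidefinite.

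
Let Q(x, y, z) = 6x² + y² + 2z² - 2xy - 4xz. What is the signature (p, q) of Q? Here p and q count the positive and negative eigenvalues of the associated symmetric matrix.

(3, 0)

Write A = [[6, -1, -2], [-1, 1, 0], [-2, 0, 2]].
An LDLᵀ factorisation of A has diagonal entries 6, 5/6, 6/5.
So there are 3 positive pivots.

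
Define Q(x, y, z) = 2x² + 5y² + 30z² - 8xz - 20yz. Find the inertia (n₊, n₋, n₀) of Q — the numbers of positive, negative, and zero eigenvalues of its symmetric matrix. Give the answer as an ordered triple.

(3, 0, 0)

The symmetric matrix is A = [[2, 0, -4], [0, 5, -10], [-4, -10, 30]].
Applying the same elementary operations to the rows and columns of A produces a congruent diagonal matrix with entries 2, 5, 2.
Counting signs: 3 positive.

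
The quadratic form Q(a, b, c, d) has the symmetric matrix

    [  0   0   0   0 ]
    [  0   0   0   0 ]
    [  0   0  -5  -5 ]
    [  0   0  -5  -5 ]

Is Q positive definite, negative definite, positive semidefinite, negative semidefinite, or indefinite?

Symmetric row and column elimination reduces A to a congruent diagonal form with pivots 0, 0, -5, 0.
Counting signs: 1 negative, 3 zero.
Hence Q is negative semidefinite.

negative semidefinite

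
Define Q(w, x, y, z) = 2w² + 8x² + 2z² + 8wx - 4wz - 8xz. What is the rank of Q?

The associated matrix is A = [[2, 4, 0, -2], [4, 8, 0, -4], [0, 0, 0, 0], [-2, -4, 0, 2]].
Congruent diagonalization of A (simultaneous row and column reduction) yields pivots 2, 0, 0, 0.
That gives 1 positive, 3 zero pivots.
The rank is the number of nonzero pivots: 1.

1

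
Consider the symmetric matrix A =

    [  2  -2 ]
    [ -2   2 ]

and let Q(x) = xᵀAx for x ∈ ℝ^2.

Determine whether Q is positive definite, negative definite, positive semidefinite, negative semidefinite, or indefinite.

positive semidefinite

Symmetric row and column elimination reduces A to a congruent diagonal form with pivots 2, 0.
So there are 1 positive, 1 zero pivots.
Hence Q is positive semidefinite.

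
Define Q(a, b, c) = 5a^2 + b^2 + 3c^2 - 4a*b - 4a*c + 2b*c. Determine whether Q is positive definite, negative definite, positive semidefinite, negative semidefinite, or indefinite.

positive definite

The symmetric matrix of Q is A = [[5, -2, -2], [-2, 1, 1], [-2, 1, 3]].
Leading principal minors: Δ_1 = 5, Δ_2 = 1, Δ_3 = 2.
All leading principal minors are positive, so by Sylvester's criterion Q is positive definite.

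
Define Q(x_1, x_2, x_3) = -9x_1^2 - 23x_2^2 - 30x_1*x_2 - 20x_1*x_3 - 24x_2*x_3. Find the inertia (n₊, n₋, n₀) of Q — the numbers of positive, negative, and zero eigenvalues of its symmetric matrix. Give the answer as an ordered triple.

(2, 1, 0)

The symmetric matrix is A = [[-9, -15, -10], [-15, -23, -12], [-10, -12, 0]].
Applying the same elementary operations to the rows and columns of A produces a congruent diagonal matrix with entries -9, 2, 2/9.
That gives 2 positive, 1 negative pivots.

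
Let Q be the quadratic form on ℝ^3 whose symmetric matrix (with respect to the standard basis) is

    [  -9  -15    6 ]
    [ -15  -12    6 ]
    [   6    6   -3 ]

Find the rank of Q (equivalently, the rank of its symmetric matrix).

3

Applying the same elementary operations to the rows and columns of A produces a congruent diagonal matrix with entries -9, 13, -3/13.
So there are 1 positive, 2 negative pivots.
The rank is the number of nonzero pivots: 3.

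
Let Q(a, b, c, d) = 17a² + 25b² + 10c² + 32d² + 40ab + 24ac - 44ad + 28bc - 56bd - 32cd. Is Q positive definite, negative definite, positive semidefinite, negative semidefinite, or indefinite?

positive definite

Write A = [[17, 20, 12, -22], [20, 25, 14, -28], [12, 14, 10, -16], [-22, -28, -16, 32]].
An LDLᵀ factorisation of A has diagonal entries 17, 25/17, 38/25, 4/19.
So there are 4 positive pivots.
Hence Q is positive definite.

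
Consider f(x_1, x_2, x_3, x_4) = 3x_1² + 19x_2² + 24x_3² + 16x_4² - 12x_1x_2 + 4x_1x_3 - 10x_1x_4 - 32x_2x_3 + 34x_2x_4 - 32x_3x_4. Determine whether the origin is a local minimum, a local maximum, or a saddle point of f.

local minimum

The Hessian at the origin is H = [[6, -12, 4, -10], [-12, 38, -32, 34], [4, -32, 48, -32], [-10, 34, -32, 32]].
Applying the same elementary operations to the rows and columns of H produces a congruent diagonal matrix with entries 6, 14, 88/21, 10/11.
That gives 4 positive pivots.
H is positive definite, so the origin is a strict local minimum.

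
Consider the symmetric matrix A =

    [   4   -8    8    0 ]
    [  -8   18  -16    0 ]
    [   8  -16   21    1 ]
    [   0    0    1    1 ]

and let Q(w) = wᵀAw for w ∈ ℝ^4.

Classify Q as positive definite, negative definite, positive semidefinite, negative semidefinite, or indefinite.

positive definite

Congruent diagonalization of A (simultaneous row and column reduction) yields pivots 4, 2, 5, 4/5.
So there are 4 positive pivots.
Hence Q is positive definite.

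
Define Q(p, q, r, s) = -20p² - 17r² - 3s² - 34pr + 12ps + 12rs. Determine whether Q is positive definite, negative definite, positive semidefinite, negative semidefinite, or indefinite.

negative semidefinite

The symmetric matrix is A = [[-20, 0, -17, 6], [0, 0, 0, 0], [-17, 0, -17, 6], [6, 0, 6, -3]].
Symmetric row and column elimination reduces A to a congruent diagonal form with pivots -20, 0, -51/20, -15/17.
Counting signs: 3 negative, 1 zero.
Hence Q is negative semidefinite.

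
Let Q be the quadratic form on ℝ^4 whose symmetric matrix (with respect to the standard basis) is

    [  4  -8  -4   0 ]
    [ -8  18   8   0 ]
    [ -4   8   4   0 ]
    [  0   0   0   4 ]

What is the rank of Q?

3

Symmetric row and column elimination reduces A to a congruent diagonal form with pivots 4, 2, 0, 4.
So there are 3 positive, 1 zero pivots.
The rank is the number of nonzero pivots: 3.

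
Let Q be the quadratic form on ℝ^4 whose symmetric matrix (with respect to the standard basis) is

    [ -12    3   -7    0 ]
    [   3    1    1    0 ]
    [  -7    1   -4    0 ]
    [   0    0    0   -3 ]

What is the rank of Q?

Applying the same elementary operations to the rows and columns of A produces a congruent diagonal matrix with entries -12, 7/4, -5/21, -3.
That gives 1 positive, 3 negative pivots.
The rank is the number of nonzero pivots: 4.

4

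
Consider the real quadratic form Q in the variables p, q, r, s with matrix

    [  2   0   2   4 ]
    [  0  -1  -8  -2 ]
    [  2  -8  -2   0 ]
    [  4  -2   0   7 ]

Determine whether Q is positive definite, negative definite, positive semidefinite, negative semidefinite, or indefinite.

indefinite

Symmetric row and column elimination reduces A to a congruent diagonal form with pivots 2, -1, 60, 3/5.
Counting signs: 3 positive, 1 negative.
Hence Q is indefinite.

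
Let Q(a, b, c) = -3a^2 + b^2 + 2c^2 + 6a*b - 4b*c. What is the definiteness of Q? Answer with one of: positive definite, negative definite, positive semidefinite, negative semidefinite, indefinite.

The symmetric matrix is A = [[-3, 3, 0], [3, 1, -2], [0, -2, 2]].
Symmetric row and column elimination reduces A to a congruent diagonal form with pivots -3, 4, 1.
That gives 2 positive, 1 negative pivots.
Hence Q is indefinite.

indefinite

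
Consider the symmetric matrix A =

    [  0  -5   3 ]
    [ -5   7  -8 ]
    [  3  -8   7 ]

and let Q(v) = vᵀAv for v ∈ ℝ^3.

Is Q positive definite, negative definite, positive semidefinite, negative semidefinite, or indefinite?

A is congruent to a diagonal matrix with 1 positive, 2 negative and 0 zero entries, so Q is indefinite.

indefinite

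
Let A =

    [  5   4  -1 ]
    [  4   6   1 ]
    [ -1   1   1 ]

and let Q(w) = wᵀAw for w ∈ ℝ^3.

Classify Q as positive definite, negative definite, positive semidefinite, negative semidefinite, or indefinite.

Applying the same elementary operations to the rows and columns of A produces a congruent diagonal matrix with entries 5, 14/5, -5/14.
That gives 2 positive, 1 negative pivots.
Hence Q is indefinite.

indefinite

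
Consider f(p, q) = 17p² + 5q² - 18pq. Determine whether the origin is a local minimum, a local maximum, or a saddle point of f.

local minimum

The Hessian at the origin is H = [[34, -18], [-18, 10]].
det H = 34·10 − (-18)² = 16 > 0 and H[1,1] = 34 > 0, so H is positive definite.
Therefore the origin is a local minimum.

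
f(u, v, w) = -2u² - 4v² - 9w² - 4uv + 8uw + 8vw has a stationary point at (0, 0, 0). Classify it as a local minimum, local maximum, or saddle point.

local maximum

The Hessian at the origin is H = [[-4, -4, 8], [-4, -8, 8], [8, 8, -18]].
An LDLᵀ factorisation of H has diagonal entries -4, -4, -2.
So there are 3 negative pivots.
H is negative definite, so the origin is a strict local maximum.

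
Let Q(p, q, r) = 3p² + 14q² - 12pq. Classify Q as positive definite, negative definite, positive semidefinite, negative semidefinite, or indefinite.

The symmetric matrix is A = [[3, -6, 0], [-6, 14, 0], [0, 0, 0]].
Congruent diagonalization of A (simultaneous row and column reduction) yields pivots 3, 2, 0.
Counting signs: 2 positive, 1 zero.
Hence Q is positive semidefinite.

positive semidefinite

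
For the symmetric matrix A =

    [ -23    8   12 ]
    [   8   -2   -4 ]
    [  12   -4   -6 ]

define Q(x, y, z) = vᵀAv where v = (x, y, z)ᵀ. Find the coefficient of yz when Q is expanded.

The coefficient of yz is A[2,3] + A[3,2] = 2·(-4) = -8.

-8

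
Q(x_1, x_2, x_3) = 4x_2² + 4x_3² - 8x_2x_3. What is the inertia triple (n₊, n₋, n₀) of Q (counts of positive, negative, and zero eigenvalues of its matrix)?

The symmetric matrix is A = [[0, 0, 0], [0, 4, -4], [0, -4, 4]].
Congruent diagonalization of A (simultaneous row and column reduction) yields pivots 0, 4, 0.
That gives 1 positive, 2 zero pivots.

(1, 0, 2)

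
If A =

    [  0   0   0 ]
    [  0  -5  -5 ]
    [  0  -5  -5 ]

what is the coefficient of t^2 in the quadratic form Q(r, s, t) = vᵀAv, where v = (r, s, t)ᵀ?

The coefficient of t^2 is the diagonal entry A[3,3] = -5.

-5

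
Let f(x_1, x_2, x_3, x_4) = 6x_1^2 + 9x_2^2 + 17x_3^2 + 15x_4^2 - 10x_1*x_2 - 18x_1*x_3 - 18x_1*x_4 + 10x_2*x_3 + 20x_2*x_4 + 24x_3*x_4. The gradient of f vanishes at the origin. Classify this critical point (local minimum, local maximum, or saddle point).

local minimum

The Hessian at the origin is H = [[12, -10, -18, -18], [-10, 18, 10, 20], [-18, 10, 34, 24], [-18, 20, 24, 30]].
Symmetric row and column elimination reduces H to a congruent diagonal form with pivots 12, 29/3, 128/29, 3/8.
So there are 4 positive pivots.
H is positive definite, so the origin is a strict local minimum.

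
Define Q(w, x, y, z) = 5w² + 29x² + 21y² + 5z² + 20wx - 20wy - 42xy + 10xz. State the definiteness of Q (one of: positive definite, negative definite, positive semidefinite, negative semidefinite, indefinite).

The associated matrix is A = [[5, 10, -10, 0], [10, 29, -21, 5], [-10, -21, 21, 0], [0, 5, 0, 5]].
Congruent diagonalization of A (simultaneous row and column reduction) yields pivots 5, 9, 8/9, 15/8.
That gives 4 positive pivots.
Hence Q is positive definite.

positive definite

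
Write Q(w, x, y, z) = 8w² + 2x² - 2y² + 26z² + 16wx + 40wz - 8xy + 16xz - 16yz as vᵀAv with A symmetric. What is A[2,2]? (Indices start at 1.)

The coefficient of x² in Q is 2, and that is exactly A[2,2].

2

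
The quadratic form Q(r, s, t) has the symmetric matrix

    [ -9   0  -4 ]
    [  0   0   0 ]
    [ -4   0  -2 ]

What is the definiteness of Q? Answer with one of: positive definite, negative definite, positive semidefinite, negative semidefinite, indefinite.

negative semidefinite

Congruent diagonalization of A (simultaneous row and column reduction) yields pivots -9, 0, -2/9.
Counting signs: 2 negative, 1 zero.
Hence Q is negative semidefinite.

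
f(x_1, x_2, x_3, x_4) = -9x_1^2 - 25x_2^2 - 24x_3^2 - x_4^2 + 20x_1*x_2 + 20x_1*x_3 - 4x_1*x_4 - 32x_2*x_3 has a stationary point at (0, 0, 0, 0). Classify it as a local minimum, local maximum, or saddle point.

local maximum

The Hessian at the origin is H = [[-18, 20, 20, -4], [20, -50, -32, 0], [20, -32, -48, 0], [-4, 0, 0, -2]].
Symmetric row and column elimination reduces H to a congruent diagonal form with pivots -18, -250/9, -2792/125, -10/349.
So there are 4 negative pivots.
H is negative definite, so the origin is a strict local maximum.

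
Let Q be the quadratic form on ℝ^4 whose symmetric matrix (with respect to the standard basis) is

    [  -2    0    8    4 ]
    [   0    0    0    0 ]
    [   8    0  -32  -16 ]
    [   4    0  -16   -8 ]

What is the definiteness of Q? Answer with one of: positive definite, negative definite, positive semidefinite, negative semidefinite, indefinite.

Congruent diagonalization of A (simultaneous row and column reduction) yields pivots -2, 0, 0, 0.
Counting signs: 1 negative, 3 zero.
Hence Q is negative semidefinite.

negative semidefinite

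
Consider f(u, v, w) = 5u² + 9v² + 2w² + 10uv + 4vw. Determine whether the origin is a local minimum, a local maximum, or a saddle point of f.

local minimum

The Hessian at the origin is H = [[10, 10, 0], [10, 18, 4], [0, 4, 4]].
An LDLᵀ factorisation of H has diagonal entries 10, 8, 2.
So there are 3 positive pivots.
H is positive definite, so the origin is a strict local minimum.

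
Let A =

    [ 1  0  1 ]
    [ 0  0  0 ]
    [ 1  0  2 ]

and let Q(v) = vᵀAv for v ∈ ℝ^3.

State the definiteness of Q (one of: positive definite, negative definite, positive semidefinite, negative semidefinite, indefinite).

Symmetric row and column elimination reduces A to a congruent diagonal form with pivots 1, 0, 1.
That gives 2 positive, 1 zero pivots.
Hence Q is positive semidefinite.

positive semidefinite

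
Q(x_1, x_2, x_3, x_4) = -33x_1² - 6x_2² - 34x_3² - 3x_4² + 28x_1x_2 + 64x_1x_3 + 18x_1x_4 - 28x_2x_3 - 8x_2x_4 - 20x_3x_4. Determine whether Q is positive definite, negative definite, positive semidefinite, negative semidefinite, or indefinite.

The associated matrix is A = [[-33, 14, 32, 9], [14, -6, -14, -4], [32, -14, -34, -10], [9, -4, -10, -3]].
Congruent diagonalization of A (simultaneous row and column reduction) yields pivots -33, -2/33, 0, 0.
That gives 2 negative, 2 zero pivots.
Hence Q is negative semidefinite.

negative semidefinite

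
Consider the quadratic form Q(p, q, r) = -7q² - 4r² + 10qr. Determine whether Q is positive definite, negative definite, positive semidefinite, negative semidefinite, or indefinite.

negative semidefinite

Write A = [[0, 0, 0], [0, -7, 5], [0, 5, -4]].
Row-reducing A symmetrically gives the diagonal entries 0, -7, -3/7.
So there are 2 negative, 1 zero pivots.
Hence Q is negative semidefinite.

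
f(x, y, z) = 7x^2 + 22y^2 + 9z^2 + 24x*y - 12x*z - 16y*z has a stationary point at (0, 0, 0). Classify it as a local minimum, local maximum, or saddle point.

local minimum

The Hessian at the origin is H = [[14, 24, -12], [24, 44, -16], [-12, -16, 18]].
Applying the same elementary operations to the rows and columns of H produces a congruent diagonal matrix with entries 14, 20/7, 2/5.
Counting signs: 3 positive.
H is positive definite, so the origin is a strict local minimum.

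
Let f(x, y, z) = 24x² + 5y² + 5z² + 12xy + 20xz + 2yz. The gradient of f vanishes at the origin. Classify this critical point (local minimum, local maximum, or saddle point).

local minimum

The Hessian at the origin is H = [[48, 12, 20], [12, 10, 2], [20, 2, 10]].
Congruent diagonalization of H (simultaneous row and column reduction) yields pivots 48, 7, 8/21.
That gives 3 positive pivots.
H is positive definite, so the origin is a strict local minimum.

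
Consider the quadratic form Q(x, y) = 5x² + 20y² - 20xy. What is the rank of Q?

1

Write A = [[5, -10], [-10, 20]].
Row-reducing A symmetrically gives the diagonal entries 5, 0.
That gives 1 positive, 1 zero pivots.
The rank is the number of nonzero pivots: 1.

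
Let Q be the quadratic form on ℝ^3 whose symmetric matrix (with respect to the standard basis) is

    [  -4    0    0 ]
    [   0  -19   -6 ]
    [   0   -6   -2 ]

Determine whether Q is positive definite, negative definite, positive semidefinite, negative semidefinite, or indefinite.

Applying the same elementary operations to the rows and columns of A produces a congruent diagonal matrix with entries -4, -19, -2/19.
That gives 3 negative pivots.
Hence Q is negative definite.

negative definite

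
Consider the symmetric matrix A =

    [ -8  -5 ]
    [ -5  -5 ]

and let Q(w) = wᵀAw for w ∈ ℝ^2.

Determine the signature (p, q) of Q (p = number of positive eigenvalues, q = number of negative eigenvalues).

Row-reducing A symmetrically gives the diagonal entries -8, -15/8.
Counting signs: 2 negative.

(0, 2)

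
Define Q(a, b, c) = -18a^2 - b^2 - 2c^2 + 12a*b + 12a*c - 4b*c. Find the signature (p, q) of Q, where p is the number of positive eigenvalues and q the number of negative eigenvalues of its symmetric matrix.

(1, 1)

Write A = [[-18, 6, 6], [6, -1, -2], [6, -2, -2]].
Applying the same elementary operations to the rows and columns of A produces a congruent diagonal matrix with entries -18, 1, 0.
That gives 1 positive, 1 negative, 1 zero pivots.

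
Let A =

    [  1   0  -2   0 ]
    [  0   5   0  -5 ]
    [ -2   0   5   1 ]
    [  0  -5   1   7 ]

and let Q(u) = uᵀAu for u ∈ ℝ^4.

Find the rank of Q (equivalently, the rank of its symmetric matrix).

4

Applying the same elementary operations to the rows and columns of A produces a congruent diagonal matrix with entries 1, 5, 1, 1.
That gives 4 positive pivots.
The rank is the number of nonzero pivots: 4.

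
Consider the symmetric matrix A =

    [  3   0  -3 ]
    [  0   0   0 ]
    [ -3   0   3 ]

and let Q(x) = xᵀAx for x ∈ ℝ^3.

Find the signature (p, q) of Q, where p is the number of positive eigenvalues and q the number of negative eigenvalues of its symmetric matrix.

Row-reducing A symmetrically gives the diagonal entries 3, 0, 0.
So there are 1 positive, 2 zero pivots.

(1, 0)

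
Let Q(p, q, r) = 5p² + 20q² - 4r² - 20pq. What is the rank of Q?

Write A = [[5, -10, 0], [-10, 20, 0], [0, 0, -4]].
Symmetric row and column elimination reduces A to a congruent diagonal form with pivots 5, 0, -4.
That gives 1 positive, 1 negative, 1 zero pivots.
The rank is the number of nonzero pivots: 2.

2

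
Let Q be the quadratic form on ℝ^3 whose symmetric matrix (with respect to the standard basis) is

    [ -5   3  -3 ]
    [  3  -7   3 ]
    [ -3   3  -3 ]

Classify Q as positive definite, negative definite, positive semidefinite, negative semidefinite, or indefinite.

Symmetric row and column elimination reduces A to a congruent diagonal form with pivots -5, -26/5, -12/13.
That gives 3 negative pivots.
Hence Q is negative definite.

negative definite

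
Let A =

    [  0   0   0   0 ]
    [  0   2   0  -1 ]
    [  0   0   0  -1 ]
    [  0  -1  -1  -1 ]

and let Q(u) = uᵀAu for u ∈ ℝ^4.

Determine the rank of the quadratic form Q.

Row reduction of A gives 3 nonzero rows, so rank A = 3.

3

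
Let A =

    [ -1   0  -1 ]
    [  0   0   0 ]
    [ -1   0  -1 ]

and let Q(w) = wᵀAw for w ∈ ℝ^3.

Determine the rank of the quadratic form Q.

1

Applying the same elementary operations to the rows and columns of A produces a congruent diagonal matrix with entries -1, 0, 0.
That gives 1 negative, 2 zero pivots.
The rank is the number of nonzero pivots: 1.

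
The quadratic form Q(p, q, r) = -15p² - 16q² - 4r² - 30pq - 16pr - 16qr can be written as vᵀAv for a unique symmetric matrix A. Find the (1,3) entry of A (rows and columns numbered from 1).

The coefficient of p·r in Q is -16. For a symmetric A this equals A[1,3] + A[3,1] = 2·A[1,3].
So A[1,3] = -16/2 = -8.

-8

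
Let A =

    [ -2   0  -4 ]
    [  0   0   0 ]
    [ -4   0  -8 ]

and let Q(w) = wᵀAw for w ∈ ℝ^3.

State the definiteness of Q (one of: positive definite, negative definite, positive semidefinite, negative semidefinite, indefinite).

negative semidefinite

Congruent diagonalization of A (simultaneous row and column reduction) yields pivots -2, 0, 0.
So there are 1 negative, 2 zero pivots.
Hence Q is negative semidefinite.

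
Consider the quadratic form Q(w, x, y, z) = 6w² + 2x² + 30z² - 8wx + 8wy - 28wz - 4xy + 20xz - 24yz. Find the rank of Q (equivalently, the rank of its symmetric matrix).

3

The symmetric matrix is A = [[6, -4, 4, -14], [-4, 2, -2, 10], [4, -2, 0, -12], [-14, 10, -12, 30]].
Congruent diagonalization of A (simultaneous row and column reduction) yields pivots 6, -2/3, -2, 0.
So there are 1 positive, 2 negative, 1 zero pivots.
The rank is the number of nonzero pivots: 3.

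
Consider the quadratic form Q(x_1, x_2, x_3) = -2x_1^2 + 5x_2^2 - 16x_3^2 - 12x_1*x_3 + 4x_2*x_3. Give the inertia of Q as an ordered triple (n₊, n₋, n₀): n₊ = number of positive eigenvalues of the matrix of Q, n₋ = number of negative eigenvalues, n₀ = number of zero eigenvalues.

(2, 1, 0)

The associated matrix is A = [[-2, 0, -6], [0, 5, 2], [-6, 2, -16]].
Symmetric row and column elimination reduces A to a congruent diagonal form with pivots -2, 5, 6/5.
Counting signs: 2 positive, 1 negative.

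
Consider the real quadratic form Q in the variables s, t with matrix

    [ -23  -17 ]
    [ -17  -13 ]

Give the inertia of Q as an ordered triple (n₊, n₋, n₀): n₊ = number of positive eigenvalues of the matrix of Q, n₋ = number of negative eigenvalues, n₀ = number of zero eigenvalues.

(0, 2, 0)

An LDLᵀ factorisation of A has diagonal entries -23, -10/23.
Counting signs: 2 negative.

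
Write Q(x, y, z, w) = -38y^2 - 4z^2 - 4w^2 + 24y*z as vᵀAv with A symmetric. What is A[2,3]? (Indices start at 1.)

12

The coefficient of y·z in Q is 24. For a symmetric A this equals A[2,3] + A[3,2] = 2·A[2,3].
So A[2,3] = 24/2 = 12.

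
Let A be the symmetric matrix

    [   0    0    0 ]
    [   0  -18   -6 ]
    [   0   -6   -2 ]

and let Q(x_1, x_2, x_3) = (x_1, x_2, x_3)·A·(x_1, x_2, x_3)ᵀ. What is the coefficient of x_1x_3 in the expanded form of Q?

0

The coefficient of x_1x_3 is A[1,3] + A[3,1] = 2·0 = 0.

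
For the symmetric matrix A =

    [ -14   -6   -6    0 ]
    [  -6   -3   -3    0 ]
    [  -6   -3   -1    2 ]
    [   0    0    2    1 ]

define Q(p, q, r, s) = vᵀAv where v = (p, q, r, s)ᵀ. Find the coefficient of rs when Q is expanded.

4

The coefficient of rs is A[3,4] + A[4,3] = 2·2 = 4.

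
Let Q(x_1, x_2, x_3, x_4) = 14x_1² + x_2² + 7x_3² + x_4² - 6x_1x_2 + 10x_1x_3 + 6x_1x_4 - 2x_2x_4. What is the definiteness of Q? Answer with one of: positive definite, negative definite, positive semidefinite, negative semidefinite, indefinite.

positive semidefinite

The associated matrix is A = [[14, -3, 5, 3], [-3, 1, 0, -1], [5, 0, 7, 0], [3, -1, 0, 1]].
Congruent diagonalization of A (simultaneous row and column reduction) yields pivots 14, 5/14, 2, 0.
Counting signs: 3 positive, 1 zero.
Hence Q is positive semidefinite.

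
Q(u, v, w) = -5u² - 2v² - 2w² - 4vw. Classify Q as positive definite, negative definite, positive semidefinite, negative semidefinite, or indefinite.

The associated matrix is A = [[-5, 0, 0], [0, -2, -2], [0, -2, -2]].
Row-reducing A symmetrically gives the diagonal entries -5, -2, 0.
So there are 2 negative, 1 zero pivots.
Hence Q is negative semidefinite.

negative semidefinite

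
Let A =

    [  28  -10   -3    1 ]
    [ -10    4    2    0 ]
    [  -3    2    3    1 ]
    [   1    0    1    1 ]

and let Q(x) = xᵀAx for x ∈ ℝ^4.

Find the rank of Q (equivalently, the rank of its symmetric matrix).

Symmetric row and column elimination reduces A to a congruent diagonal form with pivots 28, 3/7, 2/3, 1/2.
So there are 4 positive pivots.
The rank is the number of nonzero pivots: 4.

4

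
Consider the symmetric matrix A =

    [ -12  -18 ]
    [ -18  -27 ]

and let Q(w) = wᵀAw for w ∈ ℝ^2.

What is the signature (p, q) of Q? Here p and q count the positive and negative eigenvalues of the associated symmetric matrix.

Applying the same elementary operations to the rows and columns of A produces a congruent diagonal matrix with entries -12, 0.
Counting signs: 1 negative, 1 zero.

(0, 1)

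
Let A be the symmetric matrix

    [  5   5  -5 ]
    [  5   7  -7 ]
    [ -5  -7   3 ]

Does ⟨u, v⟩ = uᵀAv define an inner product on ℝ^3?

Row-reducing A symmetrically gives the diagonal entries 5, 2, -4.
So there are 2 positive, 1 negative pivots.
Hence Q is indefinite.
⟨·,·⟩ is an inner product exactly when A is positive definite.

no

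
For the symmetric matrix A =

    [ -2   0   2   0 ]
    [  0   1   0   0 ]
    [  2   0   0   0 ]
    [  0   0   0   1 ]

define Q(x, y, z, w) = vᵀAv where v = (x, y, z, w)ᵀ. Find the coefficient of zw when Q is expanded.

0

The coefficient of zw is A[3,4] + A[4,3] = 2·0 = 0.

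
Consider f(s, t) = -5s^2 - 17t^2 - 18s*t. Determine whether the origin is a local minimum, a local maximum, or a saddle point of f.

local maximum

The Hessian at the origin is H = [[-10, -18], [-18, -34]].
det H = -10·-34 − (-18)² = 16 > 0 and H[1,1] = -10 < 0, so H is negative definite.
Therefore the origin is a local maximum.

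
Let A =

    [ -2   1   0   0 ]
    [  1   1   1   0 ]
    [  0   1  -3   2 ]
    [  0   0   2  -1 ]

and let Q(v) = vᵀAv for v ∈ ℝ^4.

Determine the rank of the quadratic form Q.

Congruent diagonalization of A (simultaneous row and column reduction) yields pivots -2, 3/2, -11/3, 1/11.
That gives 2 positive, 2 negative pivots.
The rank is the number of nonzero pivots: 4.

4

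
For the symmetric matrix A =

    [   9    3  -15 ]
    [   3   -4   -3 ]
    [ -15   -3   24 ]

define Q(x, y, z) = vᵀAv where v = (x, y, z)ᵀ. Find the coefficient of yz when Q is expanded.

-6

The coefficient of yz is A[2,3] + A[3,2] = 2·(-3) = -6.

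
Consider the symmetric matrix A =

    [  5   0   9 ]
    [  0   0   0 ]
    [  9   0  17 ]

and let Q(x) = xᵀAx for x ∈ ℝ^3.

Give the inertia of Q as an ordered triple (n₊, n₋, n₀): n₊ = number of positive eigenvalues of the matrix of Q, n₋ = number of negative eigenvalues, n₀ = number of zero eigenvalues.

(2, 0, 1)

Row-reducing A symmetrically gives the diagonal entries 5, 0, 4/5.
Counting signs: 2 positive, 1 zero.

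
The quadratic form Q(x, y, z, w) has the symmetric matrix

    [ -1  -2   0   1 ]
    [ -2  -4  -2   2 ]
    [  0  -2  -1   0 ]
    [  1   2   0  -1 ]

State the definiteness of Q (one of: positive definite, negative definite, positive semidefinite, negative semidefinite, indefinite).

A is congruent to a diagonal matrix with 1 positive, 2 negative and 1 zero entries, so Q is indefinite.

indefinite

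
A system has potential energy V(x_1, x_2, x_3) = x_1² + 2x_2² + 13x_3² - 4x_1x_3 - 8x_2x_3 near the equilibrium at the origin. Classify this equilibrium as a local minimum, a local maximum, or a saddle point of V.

local minimum

The Hessian at the origin is H = [[2, 0, -4], [0, 4, -8], [-4, -8, 26]].
Applying the same elementary operations to the rows and columns of H produces a congruent diagonal matrix with entries 2, 4, 2.
Counting signs: 3 positive.
H is positive definite, so the origin is a strict local minimum.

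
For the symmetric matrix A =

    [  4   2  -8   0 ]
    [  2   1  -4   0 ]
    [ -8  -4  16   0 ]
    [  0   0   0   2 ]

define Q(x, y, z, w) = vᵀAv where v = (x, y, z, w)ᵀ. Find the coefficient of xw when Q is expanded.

The coefficient of xw is A[1,4] + A[4,1] = 2·0 = 0.

0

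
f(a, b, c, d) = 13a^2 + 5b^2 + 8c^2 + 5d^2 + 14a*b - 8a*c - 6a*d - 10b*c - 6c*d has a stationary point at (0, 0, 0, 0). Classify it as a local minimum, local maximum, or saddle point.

The Hessian at the origin is H = [[26, 14, -8, -6], [14, 10, -10, 0], [-8, -10, 16, -6], [-6, 0, -6, 10]].
An LDLᵀ factorisation of H has diagonal entries 26, 32/13, 3/8, 4.
So there are 4 positive pivots.
H is positive definite, so the origin is a strict local minimum.

local minimum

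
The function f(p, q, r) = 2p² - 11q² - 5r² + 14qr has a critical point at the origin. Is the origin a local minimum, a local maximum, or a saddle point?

saddle point

The Hessian at the origin is H = [[4, 0, 0], [0, -22, 14], [0, 14, -10]].
An LDLᵀ factorisation of H has diagonal entries 4, -22, -12/11.
Counting signs: 1 positive, 2 negative.
H is indefinite, so the origin is a saddle point.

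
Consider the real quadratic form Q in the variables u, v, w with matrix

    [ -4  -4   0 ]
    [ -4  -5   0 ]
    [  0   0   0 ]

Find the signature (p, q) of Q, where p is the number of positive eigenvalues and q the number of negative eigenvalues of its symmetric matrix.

Row-reducing A symmetrically gives the diagonal entries -4, -1, 0.
That gives 2 negative, 1 zero pivots.

(0, 2)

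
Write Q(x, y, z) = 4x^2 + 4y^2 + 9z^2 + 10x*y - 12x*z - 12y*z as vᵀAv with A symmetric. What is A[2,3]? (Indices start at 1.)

-6

The coefficient of y·z in Q is -12. For a symmetric A this equals A[2,3] + A[3,2] = 2·A[2,3].
So A[2,3] = -12/2 = -6.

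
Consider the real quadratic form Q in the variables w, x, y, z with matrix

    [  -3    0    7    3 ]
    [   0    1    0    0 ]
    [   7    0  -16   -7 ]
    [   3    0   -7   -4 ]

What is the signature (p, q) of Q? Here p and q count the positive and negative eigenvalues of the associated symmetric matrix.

Row-reducing A symmetrically gives the diagonal entries -3, 1, 1/3, -1.
That gives 2 positive, 2 negative pivots.

(2, 2)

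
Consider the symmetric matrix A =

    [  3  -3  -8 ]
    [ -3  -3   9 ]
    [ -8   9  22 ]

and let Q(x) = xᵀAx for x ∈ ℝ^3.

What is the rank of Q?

3

Row-reducing A symmetrically gives the diagonal entries 3, -6, 5/6.
Counting signs: 2 positive, 1 negative.
The rank is the number of nonzero pivots: 3.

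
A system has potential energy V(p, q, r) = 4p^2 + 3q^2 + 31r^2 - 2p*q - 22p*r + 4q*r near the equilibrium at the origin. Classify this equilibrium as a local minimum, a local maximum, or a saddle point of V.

The Hessian at the origin is H = [[8, -2, -22], [-2, 6, 4], [-22, 4, 62]].
An LDLᵀ factorisation of H has diagonal entries 8, 11/2, 12/11.
Counting signs: 3 positive.
H is positive definite, so the origin is a strict local minimum.

local minimum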